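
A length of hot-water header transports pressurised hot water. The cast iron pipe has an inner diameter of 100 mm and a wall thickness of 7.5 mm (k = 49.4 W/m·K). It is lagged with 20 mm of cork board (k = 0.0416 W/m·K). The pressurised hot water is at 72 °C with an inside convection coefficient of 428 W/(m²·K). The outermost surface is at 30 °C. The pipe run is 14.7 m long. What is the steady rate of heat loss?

For a radial system each layer contributes R = ln(r_out/r_in)/(2πkL); films add R = 1/(hA).
R_inner film = 1/(h_i·2πr₁L) = 1/(428×2π×0.05×14.7) = 5.059×10^-4 K/W
R_cast iron pipe wall = ln(57.5/50)/(2π×49.4×14.7) = 3.063×10^-5 K/W
R_cork board = ln(77.5/57.5)/(2π×0.0416×14.7) = 0.07769 K/W
R_total = 0.07822 K/W
Q = ΔT/R_total = 42/0.07822

Q ≈ 537 W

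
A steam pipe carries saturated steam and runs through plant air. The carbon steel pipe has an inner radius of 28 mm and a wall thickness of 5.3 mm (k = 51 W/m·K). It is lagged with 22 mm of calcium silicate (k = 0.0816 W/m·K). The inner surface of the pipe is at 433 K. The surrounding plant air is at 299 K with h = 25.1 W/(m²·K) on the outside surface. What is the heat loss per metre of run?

Treating each annulus and film as a series resistance:
R_carbon steel pipe wall = ln(33.3/28)/(2π×51×1) = 5.41×10^-4 K/W
R_calcium silicate = ln(55.3/33.3)/(2π×0.0816×1) = 0.9893 K/W
R_outer film = 1/(h_o·2πr_oL) = 1/(25.1×2π×0.0553×1) = 0.1147 K/W
R_total = 1.104 K/W
Q = ΔT/R_total = 134/1.104

q′ ≈ 121 W/m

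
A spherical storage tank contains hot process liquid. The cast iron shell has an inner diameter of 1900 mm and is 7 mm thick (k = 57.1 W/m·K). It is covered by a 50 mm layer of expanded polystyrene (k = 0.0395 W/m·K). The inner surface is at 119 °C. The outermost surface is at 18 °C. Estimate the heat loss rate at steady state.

Q ≈ 966 W

Radial (spherical) resistances in series:
R_cast iron shell = (1/0.95 − 1/0.957)/(4π×57.1) = 1.073×10^-5 K/W
R_expanded polystyrene = (1/0.957 − 1/1.007)/(4π×0.0395) = 0.1045 K/W
R_total = 0.1045 K/W
Q = ΔT/R_total = 101/0.1045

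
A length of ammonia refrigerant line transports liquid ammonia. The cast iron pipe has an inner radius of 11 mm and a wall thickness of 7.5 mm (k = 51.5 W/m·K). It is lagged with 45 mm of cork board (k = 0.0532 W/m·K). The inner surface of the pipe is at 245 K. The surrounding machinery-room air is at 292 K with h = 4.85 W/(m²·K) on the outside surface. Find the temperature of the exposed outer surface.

T ≈ 286 K

Treating each annulus and film as a series resistance:
R_cast iron pipe wall = ln(18.5/11)/(2π×51.5×1) = 0.001607 K/W
R_cork board = ln(63.5/18.5)/(2π×0.0532×1) = 3.689 K/W
R_outer film = 1/(h_o·2πr_oL) = 1/(4.85×2π×0.0635×1) = 0.5168 K/W
R_total = 4.208 K/W
Q = ΔT/R_total = 47/4.208
Q = 11.2 W/m
T_interface = T_inner + Q·ΣR(inner→interface) = 245 + 11.2×3.691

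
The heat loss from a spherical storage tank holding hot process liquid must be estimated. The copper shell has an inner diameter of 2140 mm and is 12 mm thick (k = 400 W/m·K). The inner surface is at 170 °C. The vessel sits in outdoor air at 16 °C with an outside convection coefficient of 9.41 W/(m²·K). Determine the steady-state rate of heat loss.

Radial (spherical) resistances in series:
R_copper shell = (1/1.07 − 1/1.082)/(4π×400) = 2.062×10^-6 K/W
R_outer film = 1/(h·4πr_o²) = 1/(9.41×4π×1.082²) = 0.007223 K/W
R_total = 0.007226 K/W
Q = ΔT/R_total = 154/0.007226

Q ≈ 21300 W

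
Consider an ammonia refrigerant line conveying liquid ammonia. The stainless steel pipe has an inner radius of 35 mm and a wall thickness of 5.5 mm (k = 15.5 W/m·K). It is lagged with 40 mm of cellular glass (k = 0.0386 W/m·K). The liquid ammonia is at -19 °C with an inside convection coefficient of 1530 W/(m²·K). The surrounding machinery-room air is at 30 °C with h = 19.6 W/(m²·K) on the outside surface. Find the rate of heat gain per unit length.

Cylindrical conduction, so R = ln(r₂/r₁)/(2πkL) per layer, in series:
R_inner film = 1/(h_i·2πr₁L) = 1/(1530×2π×0.035×1) = 0.002972 K/W
R_stainless steel pipe wall = ln(40.5/35)/(2π×15.5×1) = 0.001499 K/W
R_cellular glass = ln(80.5/40.5)/(2π×0.0386×1) = 2.832 K/W
R_outer film = 1/(h_o·2πr_oL) = 1/(19.6×2π×0.0805×1) = 0.1009 K/W
R_total = 2.938 K/W
Q = ΔT/R_total = 49/2.938

q′ ≈ 16.7 W/m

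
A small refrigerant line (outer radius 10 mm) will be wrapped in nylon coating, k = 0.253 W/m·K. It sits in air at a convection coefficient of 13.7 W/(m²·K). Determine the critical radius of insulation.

r_cr ≈ 18.5 mm

For a cylinder r_cr = k/h = 0.253/13.7
r_cr = 18.5 mm; since the bare radius (10 mm) is below r_cr, adding a thin layer of insulation will *increase* heat loss.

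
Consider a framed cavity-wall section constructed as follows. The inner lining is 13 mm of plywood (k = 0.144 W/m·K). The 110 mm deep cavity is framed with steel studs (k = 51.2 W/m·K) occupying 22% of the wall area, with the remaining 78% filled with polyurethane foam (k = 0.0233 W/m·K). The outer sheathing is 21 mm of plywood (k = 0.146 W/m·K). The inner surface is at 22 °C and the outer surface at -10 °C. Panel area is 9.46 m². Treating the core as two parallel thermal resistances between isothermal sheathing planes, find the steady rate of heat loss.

Q ≈ 1240 W

Sheathing layers in series; stud and cavity paths in parallel between them.
R_inner = 0.013/(0.144×9.46) = 0.009543 K/W
R_stud  = 0.11/(51.2×0.22×9.46) = 0.001032 K/W
R_cav   = 0.11/(0.0233×0.78×9.46) = 0.6398 K/W
1/R_core = 1/R_stud + 1/R_cav → R_core = 0.001031 K/W
R_outer = 0.021/(0.146×9.46) = 0.0152 K/W
R_total = 0.02578 K/W
Q = ΔT/R_total = 32/0.02578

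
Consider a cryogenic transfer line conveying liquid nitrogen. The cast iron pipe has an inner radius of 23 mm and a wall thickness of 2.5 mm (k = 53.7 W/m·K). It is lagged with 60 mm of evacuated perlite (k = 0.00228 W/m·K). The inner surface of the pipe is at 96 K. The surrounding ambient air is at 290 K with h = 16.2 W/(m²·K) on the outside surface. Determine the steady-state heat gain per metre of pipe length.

For a radial system each layer contributes R = ln(r_out/r_in)/(2πkL); films add R = 1/(hA).
R_cast iron pipe wall = ln(25.5/23)/(2π×53.7×1) = 3.058×10^-4 K/W
R_evacuated perlite = ln(85.5/25.5)/(2π×0.00228×1) = 84.45 K/W
R_outer film = 1/(h_o·2πr_oL) = 1/(16.2×2π×0.0855×1) = 0.1149 K/W
R_total = 84.57 K/W
Q = ΔT/R_total = 194/84.57

q′ ≈ 2.29 W/m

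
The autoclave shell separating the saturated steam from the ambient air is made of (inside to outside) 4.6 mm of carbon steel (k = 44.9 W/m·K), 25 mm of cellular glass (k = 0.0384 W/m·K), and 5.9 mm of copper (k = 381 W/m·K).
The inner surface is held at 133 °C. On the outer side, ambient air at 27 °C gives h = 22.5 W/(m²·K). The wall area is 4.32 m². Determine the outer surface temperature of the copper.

T ≈ 33.8 °C

Treating each layer as a thermal resistance in series:
R_carbon steel = L/(kA) = 0.0046/(44.9×4.32) = 2.372×10^-5 K/W
R_cellular glass = L/(kA) = 0.025/(0.0384×4.32) = 0.1507 K/W
R_copper = L/(kA) = 0.0059/(381×4.32) = 3.585×10^-6 K/W
R_outer film = 1/(h_o·A) = 1/(22.5×4.32) = 0.01029 K/W
R_total = 0.161 K/W;  Q = ΔT/R_total = 106/0.161 = 658.3 W
T_interface = T_inner − Q·ΣR(inner→interface) = 133 − 658×0.1507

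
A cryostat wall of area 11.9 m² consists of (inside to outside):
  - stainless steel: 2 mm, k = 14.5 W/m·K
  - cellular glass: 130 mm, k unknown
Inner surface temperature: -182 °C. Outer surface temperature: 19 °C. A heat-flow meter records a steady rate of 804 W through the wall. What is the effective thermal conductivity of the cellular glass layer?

Treating each layer as a thermal resistance in series:
R_stainless steel = L/(kA) = 0.002/(14.5×11.9) = 1.159×10^-5 K/W
Sum of known resistances R_other = 1.159×10^-5 K/W
Total R = ΔT/Q = 201/804 = 0.25 K/W
R_cellular glass = R_total − R_other = 0.25 K/W
k = L/(R·A) = 0.13/(0.25×11.9)

k ≈ 0.0437 W/(m·K)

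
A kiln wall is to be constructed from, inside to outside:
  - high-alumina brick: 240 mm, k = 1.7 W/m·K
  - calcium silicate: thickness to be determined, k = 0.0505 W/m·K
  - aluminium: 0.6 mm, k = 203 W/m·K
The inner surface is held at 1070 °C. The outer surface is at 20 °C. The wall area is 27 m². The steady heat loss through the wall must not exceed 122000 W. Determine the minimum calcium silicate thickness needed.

Model the wall as resistances in series:
R_high-alumina brick = L/(kA) = 0.24/(1.7×27) = 0.005229 K/W
R_aluminium = L/(kA) = 0.0006/(203×27) = 1.095×10^-7 K/W
Sum of the known resistances R_other = 0.005229 K/W
Required total resistance R_tot = ΔT/Q_allow = 1050/122000 = 0.008607 K/W
R_calcium silicate = R_tot − R_other = 0.003378 K/W
L = R·k·A = 0.003378×0.0505×27

L ≈ 4.61 mm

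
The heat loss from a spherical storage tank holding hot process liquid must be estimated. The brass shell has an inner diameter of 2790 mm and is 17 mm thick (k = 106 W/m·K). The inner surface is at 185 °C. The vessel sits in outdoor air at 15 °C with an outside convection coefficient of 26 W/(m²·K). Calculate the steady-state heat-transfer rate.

Q ≈ 110000 W

For a spherical shell R = (1/r₁ − 1/r₂)/(4πk); film R = 1/(h·4πr²). In series:
R_brass shell = (1/1.395 − 1/1.412)/(4π×106) = 6.479×10^-6 K/W
R_outer film = 1/(h·4πr_o²) = 1/(26×4π×1.412²) = 0.001535 K/W
R_total = 0.001542 K/W
Q = ΔT/R_total = 170/0.001542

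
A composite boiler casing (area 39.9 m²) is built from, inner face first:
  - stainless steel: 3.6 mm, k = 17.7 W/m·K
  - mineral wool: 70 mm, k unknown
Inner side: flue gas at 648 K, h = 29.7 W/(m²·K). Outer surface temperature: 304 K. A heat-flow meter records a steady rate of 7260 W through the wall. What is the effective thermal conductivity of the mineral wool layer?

Model the wall as resistances in series:
R_inner film = 1/(h_i·A) = 1/(29.7×39.9) = 8.439×10^-4 K/W
R_stainless steel = L/(kA) = 0.0036/(17.7×39.9) = 5.097×10^-6 K/W
Sum of known resistances R_other = 8.49×10^-4 K/W
Total R = ΔT/Q = 344/7260 = 0.04738 K/W
R_mineral wool = R_total − R_other = 0.04653 K/W
k = L/(R·A) = 0.07/(0.04653×39.9)

k ≈ 0.0377 W/(m·K)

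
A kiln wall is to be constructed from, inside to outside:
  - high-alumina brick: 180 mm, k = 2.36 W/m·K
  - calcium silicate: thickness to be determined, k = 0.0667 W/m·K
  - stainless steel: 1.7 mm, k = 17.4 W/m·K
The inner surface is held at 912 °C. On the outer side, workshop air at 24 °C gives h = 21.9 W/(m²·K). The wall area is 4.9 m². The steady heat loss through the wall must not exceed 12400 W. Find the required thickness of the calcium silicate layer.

L ≈ 15.3 mm

Model the wall as resistances in series:
R_high-alumina brick = L/(kA) = 0.18/(2.36×4.9) = 0.01557 K/W
R_stainless steel = L/(kA) = 0.0017/(17.4×4.9) = 1.994×10^-5 K/W
R_outer film = 1/(h_o·A) = 1/(21.9×4.9) = 0.009319 K/W
Sum of the known resistances R_other = 0.0249 K/W
Required total resistance R_tot = ΔT/Q_allow = 888/12400 = 0.07161 K/W
R_calcium silicate = R_tot − R_other = 0.04671 K/W
L = R·k·A = 0.04671×0.0667×4.9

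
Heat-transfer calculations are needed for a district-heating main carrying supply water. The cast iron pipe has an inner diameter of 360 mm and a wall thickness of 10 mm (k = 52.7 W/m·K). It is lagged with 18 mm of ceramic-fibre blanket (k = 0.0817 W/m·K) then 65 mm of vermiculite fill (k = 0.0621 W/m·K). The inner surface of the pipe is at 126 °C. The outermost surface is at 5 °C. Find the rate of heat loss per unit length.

Radial resistances (cylindrical: R_cond = ln(r_o/r_i)/(2πkL), R_conv = 1/(h·2πrL)):
R_cast iron pipe wall = ln(190/180)/(2π×52.7×1) = 1.633×10^-4 K/W
R_ceramic-fibre blanket = ln(208/190)/(2π×0.0817×1) = 0.1763 K/W
R_vermiculite fill = ln(273/208)/(2π×0.0621×1) = 0.6969 K/W
R_total = 0.8734 K/W
Q = ΔT/R_total = 121/0.8734

q′ ≈ 139 W/m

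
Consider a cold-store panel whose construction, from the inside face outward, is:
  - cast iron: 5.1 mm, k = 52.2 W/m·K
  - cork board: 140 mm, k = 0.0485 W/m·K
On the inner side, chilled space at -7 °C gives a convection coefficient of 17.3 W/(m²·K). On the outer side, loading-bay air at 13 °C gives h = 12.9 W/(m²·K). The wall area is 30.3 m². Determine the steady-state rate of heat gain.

Using the resistance-network approach (series):
R_inner film = 1/(h_i·A) = 1/(17.3×30.3) = 0.001908 K/W
R_cast iron = L/(kA) = 0.0051/(52.2×30.3) = 3.224×10^-6 K/W
R_cork board = L/(kA) = 0.14/(0.0485×30.3) = 0.09527 K/W
R_outer film = 1/(h_o·A) = 1/(12.9×30.3) = 0.002558 K/W
R_total = 0.09974 K/W
Q = ΔT / R_total = 20 / 0.09974

Q ≈ 201 W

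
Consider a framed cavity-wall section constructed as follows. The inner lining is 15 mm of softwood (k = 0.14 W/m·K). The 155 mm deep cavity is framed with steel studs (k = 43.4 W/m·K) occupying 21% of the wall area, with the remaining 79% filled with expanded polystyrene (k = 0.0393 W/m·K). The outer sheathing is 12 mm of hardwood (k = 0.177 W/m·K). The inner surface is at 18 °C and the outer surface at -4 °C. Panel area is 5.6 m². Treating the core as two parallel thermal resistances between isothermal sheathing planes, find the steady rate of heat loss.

Sheathing layers in series; stud and cavity paths in parallel between them.
R_inner = 0.015/(0.14×5.6) = 0.01913 K/W
R_stud  = 0.155/(43.4×0.21×5.6) = 0.003037 K/W
R_cav   = 0.155/(0.0393×0.79×5.6) = 0.8915 K/W
1/R_core = 1/R_stud + 1/R_cav → R_core = 0.003027 K/W
R_outer = 0.012/(0.177×5.6) = 0.01211 K/W
R_total = 0.03427 K/W
Q = ΔT/R_total = 22/0.03427

Q ≈ 642 W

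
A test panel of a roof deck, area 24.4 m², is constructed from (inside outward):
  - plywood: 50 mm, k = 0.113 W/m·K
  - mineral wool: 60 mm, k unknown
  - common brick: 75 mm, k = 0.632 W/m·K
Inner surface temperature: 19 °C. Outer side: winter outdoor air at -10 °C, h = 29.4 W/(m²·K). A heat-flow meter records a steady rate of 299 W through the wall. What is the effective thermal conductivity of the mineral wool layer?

Treating each layer as a thermal resistance in series:
R_plywood = L/(kA) = 0.05/(0.113×24.4) = 0.01813 K/W
R_common brick = L/(kA) = 0.075/(0.632×24.4) = 0.004864 K/W
R_outer film = 1/(h_o·A) = 1/(29.4×24.4) = 0.001394 K/W
Sum of known resistances R_other = 0.02439 K/W
Total R = ΔT/Q = 29/299 = 0.09699 K/W
R_mineral wool = R_total − R_other = 0.0726 K/W
k = L/(R·A) = 0.06/(0.0726×24.4)

k ≈ 0.0339 W/(m·K)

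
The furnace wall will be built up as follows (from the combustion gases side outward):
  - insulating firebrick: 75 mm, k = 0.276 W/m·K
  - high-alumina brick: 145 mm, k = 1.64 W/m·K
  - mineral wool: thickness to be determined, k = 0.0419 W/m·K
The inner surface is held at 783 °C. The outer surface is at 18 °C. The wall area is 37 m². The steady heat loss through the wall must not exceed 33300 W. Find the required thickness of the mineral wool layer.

L ≈ 20.5 mm

Series thermal resistances:
R_insulating firebrick = L/(kA) = 0.075/(0.276×37) = 0.007344 K/W
R_high-alumina brick = L/(kA) = 0.145/(1.64×37) = 0.00239 K/W
Sum of the known resistances R_other = 0.009734 K/W
Required total resistance R_tot = ΔT/Q_allow = 765/33300 = 0.02297 K/W
R_mineral wool = R_tot − R_other = 0.01324 K/W
L = R·k·A = 0.01324×0.0419×37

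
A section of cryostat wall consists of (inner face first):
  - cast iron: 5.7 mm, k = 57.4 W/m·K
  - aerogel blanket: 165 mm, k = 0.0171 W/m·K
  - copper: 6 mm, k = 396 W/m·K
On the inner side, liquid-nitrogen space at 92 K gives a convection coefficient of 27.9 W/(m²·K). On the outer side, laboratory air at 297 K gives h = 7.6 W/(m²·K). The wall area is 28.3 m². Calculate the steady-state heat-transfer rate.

Thermal resistances in series:
R_inner film = 1/(h_i·A) = 1/(27.9×28.3) = 0.001267 K/W
R_cast iron = L/(kA) = 0.0057/(57.4×28.3) = 3.509×10^-6 K/W
R_aerogel blanket = L/(kA) = 0.165/(0.0171×28.3) = 0.341 K/W
R_copper = L/(kA) = 0.006/(396×28.3) = 5.354×10^-7 K/W
R_outer film = 1/(h_o·A) = 1/(7.6×28.3) = 0.004649 K/W
R_total = 0.3469 K/W
Q = ΔT / R_total = 205 / 0.3469

Q ≈ 591 W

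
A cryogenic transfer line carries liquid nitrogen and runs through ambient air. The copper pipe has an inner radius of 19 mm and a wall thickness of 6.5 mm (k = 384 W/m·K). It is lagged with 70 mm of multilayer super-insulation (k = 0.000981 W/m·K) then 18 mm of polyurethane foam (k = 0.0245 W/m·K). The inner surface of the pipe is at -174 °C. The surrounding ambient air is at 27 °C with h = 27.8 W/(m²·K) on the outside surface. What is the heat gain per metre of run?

Radial resistances (cylindrical: R_cond = ln(r_o/r_i)/(2πkL), R_conv = 1/(h·2πrL)):
R_copper pipe wall = ln(25.5/19)/(2π×384×1) = 1.22×10^-4 K/W
R_multilayer super-insulation = ln(95.5/25.5)/(2π×0.000981×1) = 214.2 K/W
R_polyurethane foam = ln(113.5/95.5)/(2π×0.0245×1) = 1.122 K/W
R_outer film = 1/(h_o·2πr_oL) = 1/(27.8×2π×0.1135×1) = 0.05044 K/W
R_total = 215.4 K/W
Q = ΔT/R_total = 201/215.4

q′ ≈ 0.933 W/m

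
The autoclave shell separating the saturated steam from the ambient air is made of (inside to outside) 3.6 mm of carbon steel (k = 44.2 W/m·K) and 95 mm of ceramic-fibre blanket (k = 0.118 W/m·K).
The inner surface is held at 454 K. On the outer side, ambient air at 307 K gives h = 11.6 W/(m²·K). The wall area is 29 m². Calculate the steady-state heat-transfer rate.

Model the wall as resistances in series:
R_carbon steel = L/(kA) = 0.0036/(44.2×29) = 2.809×10^-6 K/W
R_ceramic-fibre blanket = L/(kA) = 0.095/(0.118×29) = 0.02776 K/W
R_outer film = 1/(h_o·A) = 1/(11.6×29) = 0.002973 K/W
R_total = 0.03074 K/W
Q = ΔT / R_total = 147 / 0.03074

Q ≈ 4780 W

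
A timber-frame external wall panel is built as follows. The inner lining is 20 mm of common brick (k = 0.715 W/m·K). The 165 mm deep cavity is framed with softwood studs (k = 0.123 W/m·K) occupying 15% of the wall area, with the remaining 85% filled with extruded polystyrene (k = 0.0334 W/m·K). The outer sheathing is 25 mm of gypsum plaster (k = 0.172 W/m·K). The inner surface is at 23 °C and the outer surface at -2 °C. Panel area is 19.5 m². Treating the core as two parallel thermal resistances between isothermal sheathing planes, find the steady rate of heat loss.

Sheathing layers in series; stud and cavity paths in parallel between them.
R_inner = 0.02/(0.715×19.5) = 0.001434 K/W
R_stud  = 0.165/(0.123×0.15×19.5) = 0.4586 K/W
R_cav   = 0.165/(0.0334×0.85×19.5) = 0.298 K/W
1/R_core = 1/R_stud + 1/R_cav → R_core = 0.1806 K/W
R_outer = 0.025/(0.172×19.5) = 0.007454 K/W
R_total = 0.1895 K/W
Q = ΔT/R_total = 25/0.1895

Q ≈ 132 W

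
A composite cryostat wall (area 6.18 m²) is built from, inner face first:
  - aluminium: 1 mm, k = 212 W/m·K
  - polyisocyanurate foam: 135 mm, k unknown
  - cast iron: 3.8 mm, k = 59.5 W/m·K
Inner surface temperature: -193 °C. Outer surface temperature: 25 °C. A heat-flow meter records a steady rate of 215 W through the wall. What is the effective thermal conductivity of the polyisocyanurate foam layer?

Model the wall as resistances in series:
R_aluminium = L/(kA) = 0.001/(212×6.18) = 7.633×10^-7 K/W
R_cast iron = L/(kA) = 0.0038/(59.5×6.18) = 1.033×10^-5 K/W
Sum of known resistances R_other = 1.11×10^-5 K/W
Total R = ΔT/Q = 218/215 = 1.014 K/W
R_polyisocyanurate foam = R_total − R_other = 1.014 K/W
k = L/(R·A) = 0.135/(1.014×6.18)

k ≈ 0.0215 W/(m·K)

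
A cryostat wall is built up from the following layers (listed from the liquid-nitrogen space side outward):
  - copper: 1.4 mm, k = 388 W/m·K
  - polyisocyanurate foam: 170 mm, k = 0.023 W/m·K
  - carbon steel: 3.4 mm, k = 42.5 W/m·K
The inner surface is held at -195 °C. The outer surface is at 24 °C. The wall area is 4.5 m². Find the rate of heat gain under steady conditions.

Model the wall as resistances in series:
R_copper = L/(kA) = 0.0014/(388×4.5) = 8.018×10^-7 K/W
R_polyisocyanurate foam = L/(kA) = 0.17/(0.023×4.5) = 1.643 K/W
R_carbon steel = L/(kA) = 0.0034/(42.5×4.5) = 1.778×10^-5 K/W
R_total = 1.643 K/W
Q = ΔT / R_total = 219 / 1.643

Q ≈ 133 W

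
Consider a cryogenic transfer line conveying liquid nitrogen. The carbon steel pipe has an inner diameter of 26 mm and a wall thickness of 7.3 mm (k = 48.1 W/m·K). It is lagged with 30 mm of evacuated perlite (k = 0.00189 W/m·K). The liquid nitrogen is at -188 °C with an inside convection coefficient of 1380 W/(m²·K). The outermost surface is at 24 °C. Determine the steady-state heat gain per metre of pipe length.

q′ ≈ 2.77 W/m

Cylindrical conduction, so R = ln(r₂/r₁)/(2πkL) per layer, in series:
R_inner film = 1/(h_i·2πr₁L) = 1/(1380×2π×0.013×1) = 0.008872 K/W
R_carbon steel pipe wall = ln(20.3/13)/(2π×48.1×1) = 0.001475 K/W
R_evacuated perlite = ln(50.3/20.3)/(2π×0.00189×1) = 76.41 K/W
R_total = 76.42 K/W
Q = ΔT/R_total = 212/76.42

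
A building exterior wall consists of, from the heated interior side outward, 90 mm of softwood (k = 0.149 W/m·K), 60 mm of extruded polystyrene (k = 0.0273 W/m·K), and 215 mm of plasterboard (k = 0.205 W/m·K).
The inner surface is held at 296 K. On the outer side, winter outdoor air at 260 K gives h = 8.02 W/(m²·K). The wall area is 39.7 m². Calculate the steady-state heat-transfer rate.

Using the resistance-network approach (series):
R_softwood = L/(kA) = 0.09/(0.149×39.7) = 0.01521 K/W
R_extruded polystyrene = L/(kA) = 0.06/(0.0273×39.7) = 0.05536 K/W
R_plasterboard = L/(kA) = 0.215/(0.205×39.7) = 0.02642 K/W
R_outer film = 1/(h_o·A) = 1/(8.02×39.7) = 0.003141 K/W
R_total = 0.1001 K/W
Q = ΔT / R_total = 36 / 0.1001

Q ≈ 360 W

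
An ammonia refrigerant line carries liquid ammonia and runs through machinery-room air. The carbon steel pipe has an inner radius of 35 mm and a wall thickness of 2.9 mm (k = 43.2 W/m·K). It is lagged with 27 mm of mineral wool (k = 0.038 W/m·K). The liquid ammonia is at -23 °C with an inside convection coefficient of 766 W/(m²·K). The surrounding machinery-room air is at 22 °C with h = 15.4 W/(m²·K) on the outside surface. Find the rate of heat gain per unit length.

q′ ≈ 18.6 W/m

For a radial system each layer contributes R = ln(r_out/r_in)/(2πkL); films add R = 1/(hA).
R_inner film = 1/(h_i·2πr₁L) = 1/(766×2π×0.035×1) = 0.005936 K/W
R_carbon steel pipe wall = ln(37.9/35)/(2π×43.2×1) = 2.933×10^-4 K/W
R_mineral wool = ln(64.9/37.9)/(2π×0.038×1) = 2.253 K/W
R_outer film = 1/(h_o·2πr_oL) = 1/(15.4×2π×0.0649×1) = 0.1592 K/W
R_total = 2.418 K/W
Q = ΔT/R_total = 45/2.418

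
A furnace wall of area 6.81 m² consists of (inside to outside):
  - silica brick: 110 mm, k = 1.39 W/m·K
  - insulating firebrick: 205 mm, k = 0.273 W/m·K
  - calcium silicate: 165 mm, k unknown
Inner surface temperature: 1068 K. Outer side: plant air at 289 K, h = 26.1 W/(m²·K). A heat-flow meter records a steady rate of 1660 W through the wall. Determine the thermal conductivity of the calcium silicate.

k ≈ 0.0709 W/(m·K)

Model the wall as resistances in series:
R_silica brick = L/(kA) = 0.11/(1.39×6.81) = 0.01162 K/W
R_insulating firebrick = L/(kA) = 0.205/(0.273×6.81) = 0.1103 K/W
R_outer film = 1/(h_o·A) = 1/(26.1×6.81) = 0.005626 K/W
Sum of known resistances R_other = 0.1275 K/W
Total R = ΔT/Q = 779/1660 = 0.4693 K/W
R_calcium silicate = R_total − R_other = 0.3418 K/W
k = L/(R·A) = 0.165/(0.3418×6.81)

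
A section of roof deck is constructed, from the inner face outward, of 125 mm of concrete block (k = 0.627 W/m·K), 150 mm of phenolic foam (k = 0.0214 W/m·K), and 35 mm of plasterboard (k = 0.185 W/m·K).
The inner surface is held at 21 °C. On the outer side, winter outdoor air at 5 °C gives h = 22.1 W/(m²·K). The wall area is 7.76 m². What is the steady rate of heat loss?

Q ≈ 16.7 W

Using the resistance-network approach (series):
R_concrete block = L/(kA) = 0.125/(0.627×7.76) = 0.02569 K/W
R_phenolic foam = L/(kA) = 0.15/(0.0214×7.76) = 0.9033 K/W
R_plasterboard = L/(kA) = 0.035/(0.185×7.76) = 0.02438 K/W
R_outer film = 1/(h_o·A) = 1/(22.1×7.76) = 0.005831 K/W
R_total = 0.9592 K/W
Q = ΔT / R_total = 16 / 0.9592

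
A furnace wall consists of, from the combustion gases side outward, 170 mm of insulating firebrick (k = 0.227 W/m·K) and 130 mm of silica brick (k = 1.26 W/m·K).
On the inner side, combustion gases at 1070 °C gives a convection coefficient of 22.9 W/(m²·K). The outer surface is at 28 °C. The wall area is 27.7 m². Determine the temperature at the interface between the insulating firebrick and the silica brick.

T ≈ 148 °C

Thermal resistances in series:
R_inner film = 1/(h_i·A) = 1/(22.9×27.7) = 0.001576 K/W
R_insulating firebrick = L/(kA) = 0.17/(0.227×27.7) = 0.02704 K/W
R_silica brick = L/(kA) = 0.13/(1.26×27.7) = 0.003725 K/W
R_total = 0.03234 K/W;  Q = ΔT/R_total = 1042/0.03234 = 32220 W
T_interface = T_inner − Q·ΣR(inner→interface) = 1070 − 32200×0.02861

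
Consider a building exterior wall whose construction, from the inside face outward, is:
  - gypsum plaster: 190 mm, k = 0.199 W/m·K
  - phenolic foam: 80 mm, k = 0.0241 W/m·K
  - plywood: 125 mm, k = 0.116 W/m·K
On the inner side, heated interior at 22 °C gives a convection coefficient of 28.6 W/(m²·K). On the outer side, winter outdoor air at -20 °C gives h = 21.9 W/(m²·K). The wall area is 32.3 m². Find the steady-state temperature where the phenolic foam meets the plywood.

Model the wall as resistances in series:
R_inner film = 1/(h_i·A) = 1/(28.6×32.3) = 0.001083 K/W
R_gypsum plaster = L/(kA) = 0.19/(0.199×32.3) = 0.02956 K/W
R_phenolic foam = L/(kA) = 0.08/(0.0241×32.3) = 0.1028 K/W
R_plywood = L/(kA) = 0.125/(0.116×32.3) = 0.03336 K/W
R_outer film = 1/(h_o·A) = 1/(21.9×32.3) = 0.001414 K/W
R_total = 0.1682 K/W;  Q = ΔT/R_total = 42/0.1682 = 249.7 W
T_interface = T_inner − Q·ΣR(inner→interface) = 22 − 250×0.1334

T ≈ -11.3 °C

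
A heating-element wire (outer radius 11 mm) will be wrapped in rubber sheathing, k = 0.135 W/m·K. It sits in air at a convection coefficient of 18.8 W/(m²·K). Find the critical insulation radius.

r_cr ≈ 7.18 mm

For a cylinder r_cr = k/h = 0.135/18.8
r_cr = 7.18 mm; since the bare radius (11 mm) is above r_cr, any added insulation will reduce heat loss.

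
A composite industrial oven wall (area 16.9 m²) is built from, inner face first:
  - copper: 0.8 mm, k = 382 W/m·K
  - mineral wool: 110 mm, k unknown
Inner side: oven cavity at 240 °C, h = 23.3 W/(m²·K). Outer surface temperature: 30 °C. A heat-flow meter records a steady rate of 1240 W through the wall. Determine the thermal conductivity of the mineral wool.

Using the resistance-network approach (series):
R_inner film = 1/(h_i·A) = 1/(23.3×16.9) = 0.00254 K/W
R_copper = L/(kA) = 0.0008/(382×16.9) = 1.239×10^-7 K/W
Sum of known resistances R_other = 0.00254 K/W
Total R = ΔT/Q = 210/1240 = 0.1694 K/W
R_mineral wool = R_total − R_other = 0.1668 K/W
k = L/(R·A) = 0.11/(0.1668×16.9)

k ≈ 0.039 W/(m·K)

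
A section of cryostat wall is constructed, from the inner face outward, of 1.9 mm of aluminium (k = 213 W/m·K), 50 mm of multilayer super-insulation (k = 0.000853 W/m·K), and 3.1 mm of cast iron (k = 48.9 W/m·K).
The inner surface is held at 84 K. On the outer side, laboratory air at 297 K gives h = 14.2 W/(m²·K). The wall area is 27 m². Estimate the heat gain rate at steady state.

Series thermal resistances:
R_aluminium = L/(kA) = 0.0019/(213×27) = 3.304×10^-7 K/W
R_multilayer super-insulation = L/(kA) = 0.05/(0.000853×27) = 2.171 K/W
R_cast iron = L/(kA) = 0.0031/(48.9×27) = 2.348×10^-6 K/W
R_outer film = 1/(h_o·A) = 1/(14.2×27) = 0.002608 K/W
R_total = 2.174 K/W
Q = ΔT / R_total = 213 / 2.174

Q ≈ 98 W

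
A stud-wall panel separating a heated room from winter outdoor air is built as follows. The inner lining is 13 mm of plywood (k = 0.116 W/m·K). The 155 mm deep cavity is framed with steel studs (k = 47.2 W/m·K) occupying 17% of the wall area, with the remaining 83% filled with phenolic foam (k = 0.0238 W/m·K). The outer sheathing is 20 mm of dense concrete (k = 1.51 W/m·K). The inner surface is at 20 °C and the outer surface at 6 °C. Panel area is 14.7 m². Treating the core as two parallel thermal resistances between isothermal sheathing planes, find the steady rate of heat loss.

Q ≈ 1420 W

Sheathing layers in series; stud and cavity paths in parallel between them.
R_inner = 0.013/(0.116×14.7) = 0.007624 K/W
R_stud  = 0.155/(47.2×0.17×14.7) = 0.001314 K/W
R_cav   = 0.155/(0.0238×0.83×14.7) = 0.5338 K/W
1/R_core = 1/R_stud + 1/R_cav → R_core = 0.001311 K/W
R_outer = 0.02/(1.51×14.7) = 9.01×10^-4 K/W
R_total = 0.009836 K/W
Q = ΔT/R_total = 14/0.009836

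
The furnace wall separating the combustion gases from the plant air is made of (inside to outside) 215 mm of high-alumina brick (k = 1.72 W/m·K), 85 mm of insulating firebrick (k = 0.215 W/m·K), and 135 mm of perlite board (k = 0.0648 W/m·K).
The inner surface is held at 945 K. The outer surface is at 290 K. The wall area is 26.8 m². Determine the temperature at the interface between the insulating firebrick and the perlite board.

Series thermal resistances:
R_high-alumina brick = L/(kA) = 0.215/(1.72×26.8) = 0.004664 K/W
R_insulating firebrick = L/(kA) = 0.085/(0.215×26.8) = 0.01475 K/W
R_perlite board = L/(kA) = 0.135/(0.0648×26.8) = 0.07774 K/W
R_total = 0.09715 K/W;  Q = ΔT/R_total = 655/0.09715 = 6742 W
T_interface = T_inner − Q·ΣR(inner→interface) = 945 − 6740×0.01942

T ≈ 814 K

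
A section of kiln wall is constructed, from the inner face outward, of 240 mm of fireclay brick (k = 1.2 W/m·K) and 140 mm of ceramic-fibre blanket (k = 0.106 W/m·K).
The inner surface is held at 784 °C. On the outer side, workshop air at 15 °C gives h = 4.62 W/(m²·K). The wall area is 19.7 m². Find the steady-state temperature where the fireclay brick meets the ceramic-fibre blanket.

T ≈ 695 °C

Series thermal resistances:
R_fireclay brick = L/(kA) = 0.24/(1.2×19.7) = 0.01015 K/W
R_ceramic-fibre blanket = L/(kA) = 0.14/(0.106×19.7) = 0.06704 K/W
R_outer film = 1/(h_o·A) = 1/(4.62×19.7) = 0.01099 K/W
R_total = 0.08818 K/W;  Q = ΔT/R_total = 769/0.08818 = 8721 W
T_interface = T_inner − Q·ΣR(inner→interface) = 784 − 8720×0.01015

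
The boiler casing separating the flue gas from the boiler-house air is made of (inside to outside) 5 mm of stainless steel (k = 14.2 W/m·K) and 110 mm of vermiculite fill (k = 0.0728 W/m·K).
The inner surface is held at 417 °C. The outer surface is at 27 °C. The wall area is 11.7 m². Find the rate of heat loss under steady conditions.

Thermal resistances in series:
R_stainless steel = L/(kA) = 0.005/(14.2×11.7) = 3.01×10^-5 K/W
R_vermiculite fill = L/(kA) = 0.11/(0.0728×11.7) = 0.1291 K/W
R_total = 0.1292 K/W
Q = ΔT / R_total = 390 / 0.1292

Q ≈ 3020 W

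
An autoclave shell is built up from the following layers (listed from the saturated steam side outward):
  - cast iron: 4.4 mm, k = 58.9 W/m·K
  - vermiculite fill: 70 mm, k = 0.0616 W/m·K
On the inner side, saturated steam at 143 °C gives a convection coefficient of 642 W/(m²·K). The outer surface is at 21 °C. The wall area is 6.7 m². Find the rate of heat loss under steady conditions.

Q ≈ 718 W

Series thermal resistances:
R_inner film = 1/(h_i·A) = 1/(642×6.7) = 2.325×10^-4 K/W
R_cast iron = L/(kA) = 0.0044/(58.9×6.7) = 1.115×10^-5 K/W
R_vermiculite fill = L/(kA) = 0.07/(0.0616×6.7) = 0.1696 K/W
R_total = 0.1699 K/W
Q = ΔT / R_total = 122 / 0.1699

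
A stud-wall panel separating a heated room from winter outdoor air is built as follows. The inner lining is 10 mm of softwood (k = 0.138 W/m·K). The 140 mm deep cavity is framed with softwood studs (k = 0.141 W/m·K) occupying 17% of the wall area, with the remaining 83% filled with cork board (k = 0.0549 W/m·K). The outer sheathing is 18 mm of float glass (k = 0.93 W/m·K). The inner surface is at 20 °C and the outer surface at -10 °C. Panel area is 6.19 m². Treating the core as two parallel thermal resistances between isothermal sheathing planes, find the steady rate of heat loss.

Sheathing layers in series; stud and cavity paths in parallel between them.
R_inner = 0.01/(0.138×6.19) = 0.01171 K/W
R_stud  = 0.14/(0.141×0.17×6.19) = 0.9436 K/W
R_cav   = 0.14/(0.0549×0.83×6.19) = 0.4963 K/W
1/R_core = 1/R_stud + 1/R_cav → R_core = 0.3253 K/W
R_outer = 0.018/(0.93×6.19) = 0.003127 K/W
R_total = 0.3401 K/W
Q = ΔT/R_total = 30/0.3401

Q ≈ 88.2 W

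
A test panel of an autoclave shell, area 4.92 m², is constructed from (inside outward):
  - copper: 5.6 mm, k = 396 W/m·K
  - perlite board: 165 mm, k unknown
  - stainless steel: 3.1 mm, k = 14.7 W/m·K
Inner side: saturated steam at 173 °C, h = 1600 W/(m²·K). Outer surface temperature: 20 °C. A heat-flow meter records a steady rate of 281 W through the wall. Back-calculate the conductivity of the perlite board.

k ≈ 0.0616 W/(m·K)

Series thermal resistances:
R_inner film = 1/(h_i·A) = 1/(1600×4.92) = 1.27×10^-4 K/W
R_copper = L/(kA) = 0.0056/(396×4.92) = 2.874×10^-6 K/W
R_stainless steel = L/(kA) = 0.0031/(14.7×4.92) = 4.286×10^-5 K/W
Sum of known resistances R_other = 1.728×10^-4 K/W
Total R = ΔT/Q = 153/281 = 0.5445 K/W
R_perlite board = R_total − R_other = 0.5443 K/W
k = L/(R·A) = 0.165/(0.5443×4.92)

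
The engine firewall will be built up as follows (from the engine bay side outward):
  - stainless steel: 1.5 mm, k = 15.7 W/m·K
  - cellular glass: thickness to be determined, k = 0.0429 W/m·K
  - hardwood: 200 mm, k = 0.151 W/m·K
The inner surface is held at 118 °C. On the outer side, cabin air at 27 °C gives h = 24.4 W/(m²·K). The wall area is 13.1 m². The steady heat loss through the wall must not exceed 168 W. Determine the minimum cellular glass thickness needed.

Series thermal resistances:
R_stainless steel = L/(kA) = 0.0015/(15.7×13.1) = 7.293×10^-6 K/W
R_hardwood = L/(kA) = 0.2/(0.151×13.1) = 0.1011 K/W
R_outer film = 1/(h_o·A) = 1/(24.4×13.1) = 0.003129 K/W
Sum of the known resistances R_other = 0.1042 K/W
Required total resistance R_tot = ΔT/Q_allow = 91/168 = 0.5417 K/W
R_cellular glass = R_tot − R_other = 0.4374 K/W
L = R·k·A = 0.4374×0.0429×13.1

L ≈ 246 mm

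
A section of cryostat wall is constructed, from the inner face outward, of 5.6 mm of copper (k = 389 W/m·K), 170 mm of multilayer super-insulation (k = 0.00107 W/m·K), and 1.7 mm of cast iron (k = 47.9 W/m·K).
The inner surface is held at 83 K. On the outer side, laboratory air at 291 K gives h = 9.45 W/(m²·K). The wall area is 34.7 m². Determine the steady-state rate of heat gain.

Treating each layer as a thermal resistance in series:
R_copper = L/(kA) = 0.0056/(389×34.7) = 4.149×10^-7 K/W
R_multilayer super-insulation = L/(kA) = 0.17/(0.00107×34.7) = 4.579 K/W
R_cast iron = L/(kA) = 0.0017/(47.9×34.7) = 1.023×10^-6 K/W
R_outer film = 1/(h_o·A) = 1/(9.45×34.7) = 0.00305 K/W
R_total = 4.582 K/W
Q = ΔT / R_total = 208 / 4.582

Q ≈ 45.4 W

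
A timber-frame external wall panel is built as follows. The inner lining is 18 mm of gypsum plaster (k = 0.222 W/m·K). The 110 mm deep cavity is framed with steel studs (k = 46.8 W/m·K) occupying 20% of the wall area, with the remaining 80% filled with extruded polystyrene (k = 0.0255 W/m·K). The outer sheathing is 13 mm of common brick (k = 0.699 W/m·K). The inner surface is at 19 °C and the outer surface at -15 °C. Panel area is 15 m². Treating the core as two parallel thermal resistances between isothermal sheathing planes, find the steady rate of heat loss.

Q ≈ 4580 W

Sheathing layers in series; stud and cavity paths in parallel between them.
R_inner = 0.018/(0.222×15) = 0.005405 K/W
R_stud  = 0.11/(46.8×0.2×15) = 7.835×10^-4 K/W
R_cav   = 0.11/(0.0255×0.8×15) = 0.3595 K/W
1/R_core = 1/R_stud + 1/R_cav → R_core = 7.818×10^-4 K/W
R_outer = 0.013/(0.699×15) = 0.00124 K/W
R_total = 0.007427 K/W
Q = ΔT/R_total = 34/0.007427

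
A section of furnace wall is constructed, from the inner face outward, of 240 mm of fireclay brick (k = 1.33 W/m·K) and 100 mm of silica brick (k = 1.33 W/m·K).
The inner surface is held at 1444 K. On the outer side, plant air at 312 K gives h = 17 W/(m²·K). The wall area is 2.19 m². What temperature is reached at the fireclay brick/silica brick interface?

Using the resistance-network approach (series):
R_fireclay brick = L/(kA) = 0.24/(1.33×2.19) = 0.0824 K/W
R_silica brick = L/(kA) = 0.1/(1.33×2.19) = 0.03433 K/W
R_outer film = 1/(h_o·A) = 1/(17×2.19) = 0.02686 K/W
R_total = 0.1436 K/W;  Q = ΔT/R_total = 1132/0.1436 = 7884 W
T_interface = T_inner − Q·ΣR(inner→interface) = 1444 − 7880×0.0824

T ≈ 794 K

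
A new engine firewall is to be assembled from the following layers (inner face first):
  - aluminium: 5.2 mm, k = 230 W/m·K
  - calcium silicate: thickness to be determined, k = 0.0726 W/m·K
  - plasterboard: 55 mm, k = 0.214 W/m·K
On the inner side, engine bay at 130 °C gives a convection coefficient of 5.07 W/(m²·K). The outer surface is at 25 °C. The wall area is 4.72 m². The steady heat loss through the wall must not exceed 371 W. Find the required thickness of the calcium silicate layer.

L ≈ 64 mm

Model the wall as resistances in series:
R_inner film = 1/(h_i·A) = 1/(5.07×4.72) = 0.04179 K/W
R_aluminium = L/(kA) = 0.0052/(230×4.72) = 4.79×10^-6 K/W
R_plasterboard = L/(kA) = 0.055/(0.214×4.72) = 0.05445 K/W
Sum of the known resistances R_other = 0.09624 K/W
Required total resistance R_tot = ΔT/Q_allow = 105/371 = 0.283 K/W
R_calcium silicate = R_tot − R_other = 0.1868 K/W
L = R·k·A = 0.1868×0.0726×4.72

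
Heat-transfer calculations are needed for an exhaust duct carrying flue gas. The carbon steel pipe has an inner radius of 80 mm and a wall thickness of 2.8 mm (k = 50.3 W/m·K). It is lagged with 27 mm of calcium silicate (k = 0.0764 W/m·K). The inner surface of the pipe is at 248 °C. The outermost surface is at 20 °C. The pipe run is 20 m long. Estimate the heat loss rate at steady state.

Per-layer cylindrical resistances, series-summed:
R_carbon steel pipe wall = ln(82.8/80)/(2π×50.3×20) = 5.443×10^-6 K/W
R_calcium silicate = ln(109.8/82.8)/(2π×0.0764×20) = 0.0294 K/W
R_total = 0.0294 K/W
Q = ΔT/R_total = 228/0.0294

Q ≈ 7750 W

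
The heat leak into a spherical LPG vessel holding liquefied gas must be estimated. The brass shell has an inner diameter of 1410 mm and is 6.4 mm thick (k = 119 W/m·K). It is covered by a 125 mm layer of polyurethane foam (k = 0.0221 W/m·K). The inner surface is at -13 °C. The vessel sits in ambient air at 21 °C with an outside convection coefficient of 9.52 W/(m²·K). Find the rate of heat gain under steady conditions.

Q ≈ 44.2 W

For a spherical shell R = (1/r₁ − 1/r₂)/(4πk); film R = 1/(h·4πr²). In series:
R_brass shell = (1/0.705 − 1/0.7114)/(4π×119) = 8.533×10^-6 K/W
R_polyurethane foam = (1/0.7114 − 1/0.8364)/(4π×0.0221) = 0.7564 K/W
R_outer film = 1/(h·4πr_o²) = 1/(9.52×4π×0.8364²) = 0.01195 K/W
R_total = 0.7684 K/W
Q = ΔT/R_total = 34/0.7684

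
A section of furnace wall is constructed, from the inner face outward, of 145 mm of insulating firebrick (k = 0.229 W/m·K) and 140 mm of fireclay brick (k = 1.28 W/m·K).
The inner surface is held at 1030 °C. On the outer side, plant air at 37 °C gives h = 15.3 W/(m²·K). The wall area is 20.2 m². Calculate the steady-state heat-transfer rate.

Thermal resistances in series:
R_insulating firebrick = L/(kA) = 0.145/(0.229×20.2) = 0.03135 K/W
R_fireclay brick = L/(kA) = 0.14/(1.28×20.2) = 0.005415 K/W
R_outer film = 1/(h_o·A) = 1/(15.3×20.2) = 0.003236 K/W
R_total = 0.04 K/W
Q = ΔT / R_total = 993 / 0.04

Q ≈ 24800 W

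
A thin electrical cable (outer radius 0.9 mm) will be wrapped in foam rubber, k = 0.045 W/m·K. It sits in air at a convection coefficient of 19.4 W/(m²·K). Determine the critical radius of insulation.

For a cylinder r_cr = k/h = 0.045/19.4
r_cr = 2.32 mm; since the bare radius (0.9 mm) is below r_cr, adding a thin layer of insulation will *increase* heat loss.

r_cr ≈ 2.32 mm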